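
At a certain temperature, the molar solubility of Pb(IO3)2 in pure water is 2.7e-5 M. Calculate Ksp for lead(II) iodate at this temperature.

Ksp = 7.9 × 10^-14

Pb(IO3)2(s) ⇌ Pb^2+(aq) + 2 IO3^-(aq)
With molar solubility s: [Pb^2+] = s, [IO3^-] = 2s.
Ksp = [Pb^2+][IO3^-]^2
Substituting: Ksp = s(2s)^2 = 4s^3
Ksp = 4 × (2.7 x 10^-5)^3 = 7.9 x 10^-14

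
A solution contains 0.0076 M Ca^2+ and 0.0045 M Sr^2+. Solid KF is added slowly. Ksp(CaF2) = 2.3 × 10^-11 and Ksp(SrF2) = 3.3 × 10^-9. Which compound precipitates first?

CaF2

Precipitation of each salt starts when its ion product equals its Ksp.
For CaF2: 2.3 × 10^-11 = 0.0076 × [F^-]^2  ⇒  [F^-] = 5.5 x 10^-5 M.
For SrF2: 3.3 × 10^-9 = 0.0045 × [F^-]^2  ⇒  [F^-] = 8.6 × 10^-4 M.
The salt with the lower threshold [F^-] precipitates first: CaF2.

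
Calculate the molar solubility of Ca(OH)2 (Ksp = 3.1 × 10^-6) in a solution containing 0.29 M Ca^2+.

s ≈ 1.6e-3 M

Ca(OH)2(s) ⇌ Ca^2+(aq) + 2 OH^-(aq)
Ksp = [Ca^2+][OH^-]^2
If s mol/L dissolves here, [Ca^2+] = 0.29 + s ≈ 0.29, [OH^-] = 2s (common-ion effect: Ca^2+ is already 0.29 M).
Ksp ≈ 0.29 × (2s)^2
s = 1.6 × 10^-3 M
Check: s = 1.6 × 10^-3 ≪ 0.29, so the approximation is valid.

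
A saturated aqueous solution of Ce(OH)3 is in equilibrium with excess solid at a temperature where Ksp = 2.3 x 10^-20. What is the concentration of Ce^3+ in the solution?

[Ce^3+] ≈ 5.4 × 10^-6 M

Ce(OH)3(s) <=> Ce^3+(aq) + 3 OH^-(aq)
Ksp = [Ce^3+][OH^-]^3
If s mol/L of Ce(OH)3 dissolves, [Ce^3+] = s and [OH^-] = 3s.
So Ksp = s × (3s)^3 = 27s^4
s^4 = 2.3 x 10^-20 / 27, so s = 5.40 x 10^-6 M
[Ce^3+] = s = 5.4 × 10^-6 M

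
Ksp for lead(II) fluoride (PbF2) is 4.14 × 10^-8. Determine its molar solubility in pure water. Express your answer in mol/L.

s = 2.18 × 10^-3 M

PbF2(s) <=> Pb^2+ + 2 F^-
Ksp = [Pb^2+][F^-]^2
If s mol/L of PbF2 dissolves, [Pb^2+] = s and [F^-] = 2s.
Ksp = s(2s)^2 = 4s^3
s = (4.14 × 10^-8 / 4)^(1/3) = 2.18 x 10^-3 M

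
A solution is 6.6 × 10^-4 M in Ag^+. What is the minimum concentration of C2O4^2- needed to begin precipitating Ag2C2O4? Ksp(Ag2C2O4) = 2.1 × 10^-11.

Ag2C2O4(s) ⇌ 2 Ag^+(aq) + C2O4^2-(aq)
Ksp = [Ag^+]^2[C2O4^2-]
Precipitation begins when Q = Ksp. With [Ag^+] = 6.6 × 10^-4 M:
2.1 × 10^-11 = (6.6 × 10^-4)^2 × [C2O4^2-]
[C2O4^2-] = (2.1 × 10^-11 / 4.36 × 10^-7) = 4.8 × 10^-5 M

4.8 × 10^-5 M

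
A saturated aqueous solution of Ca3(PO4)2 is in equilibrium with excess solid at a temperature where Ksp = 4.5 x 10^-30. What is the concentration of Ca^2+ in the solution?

[Ca^2+] = 1.6 x 10^-6 M

Ca3(PO4)2(s) ⇌ 3 Ca^2+(aq) + 2 PO4^3-(aq)
Ksp = [Ca^2+]^3[PO4^3-]^2
Let s = molar solubility. Then [Ca^2+] = 3s and [PO4^3-] = 2s.
Ksp = (3s)^3(2s)^2 = 108s^5
s^5 = 4.5 x 10^-30 / 108, so s = 5.30 × 10^-7 M
[Ca^2+] = 3s = 1.6 x 10^-6 M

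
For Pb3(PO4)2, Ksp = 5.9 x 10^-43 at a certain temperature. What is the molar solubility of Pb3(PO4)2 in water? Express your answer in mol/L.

Pb3(PO4)2(s) <=> 3 Pb^2+(aq) + 2 PO4^3-(aq)
Ksp = [Pb^2+]^3[PO4^3-]^2
If s mol/L of Pb3(PO4)2 dissolves, [Pb^2+] = 3s and [PO4^3-] = 2s.
So Ksp = (3s)^3 × (2s)^2 = 108s^5
Solving, s = (5.9 x 10^-43/108)^(1/5) = 1.4 x 10^-9 M

s ≈ 1.4e-9 M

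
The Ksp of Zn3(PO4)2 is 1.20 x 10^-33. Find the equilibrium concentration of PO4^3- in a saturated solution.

Zn3(PO4)2(s) ⇌ 3 Zn^2+(aq) + 2 PO4^3-(aq)
Ksp = [Zn^2+]^3[PO4^3-]^2
If s mol/L of Zn3(PO4)2 dissolves, [Zn^2+] = 3s and [PO4^3-] = 2s.
So Ksp = (3s)^3 × (2s)^2 = 108s^5
s = (1.20 x 10^-33 / 108)^(1/5) = 1.021 x 10^-7 M
[PO4^3-] = 2s = 2.04 × 10^-7 M

[PO4^3-] = 2.04 × 10^-7 M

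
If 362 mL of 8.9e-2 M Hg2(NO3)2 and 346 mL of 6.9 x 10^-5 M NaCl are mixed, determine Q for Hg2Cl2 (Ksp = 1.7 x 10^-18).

Total volume = 362 + 346 = 708 mL.
[Hg2^2+] = 8.9 x 10^-2 × (362/708) = 4.55 × 10^-2 M
[Cl^-] = 6.9 x 10^-5 × (346/708) = 3.37 × 10^-5 M
Hg2Cl2(s) <=> Hg2^2+(aq) + 2 Cl^-(aq), so Q = [Hg2^2+][Cl^-]^2
Q = (4.55 x 10^-2)(3.37 x 10^-5)^2 = 5.2 x 10^-11
Q > Ksp, so Hg2Cl2 will precipitate.

Q ≈ 5.2 x 10^-11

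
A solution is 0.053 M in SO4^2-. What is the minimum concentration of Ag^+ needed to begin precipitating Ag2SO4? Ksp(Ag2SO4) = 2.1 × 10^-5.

Ag2SO4(s) ⇌ 2 Ag^+ + SO4^2-
Ksp = [Ag^+]^2[SO4^2-]
Precipitation begins when Q = Ksp. With [SO4^2-] = 0.053 M:
2.1 × 10^-5 = (0.053) × [Ag^+]^2
[Ag^+] = (2.1 × 10^-5 / 5.3 x 10^-2)^(1/2) = 2.0 × 10^-2 M

[Ag^+] = 2.0e-2 M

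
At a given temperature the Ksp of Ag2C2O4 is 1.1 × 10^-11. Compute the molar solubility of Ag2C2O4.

Ag2C2O4(s) ⇌ 2 Ag^+(aq) + C2O4^2-(aq)
Ksp = [Ag^+]^2[C2O4^2-]
With molar solubility s: [Ag^+] = 2s, [C2O4^2-] = s.
So Ksp = (2s)^2 × s = 4s^3
Solving, s = (1.1 × 10^-11/4)^(1/3) = 1.4 × 10^-4 M

1.4e-4 M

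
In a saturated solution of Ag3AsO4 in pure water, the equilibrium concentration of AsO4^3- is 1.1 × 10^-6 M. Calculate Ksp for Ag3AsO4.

4.0 × 10^-23

Ag3AsO4(s) ⇌ 3 Ag^+(aq) + AsO4^3-(aq)
Stoichiometry gives [Ag^+] = (3/1)[AsO4^3-] = 3.30 × 10^-6 M.
Ksp = [Ag^+]^3[AsO4^3-]
Ksp = (3.30 x 10^-6)^3 × 1.1 × 10^-6 = 4.0 x 10^-23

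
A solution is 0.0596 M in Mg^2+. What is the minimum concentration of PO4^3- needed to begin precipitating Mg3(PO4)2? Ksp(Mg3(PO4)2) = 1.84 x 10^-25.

Mg3(PO4)2(s) <=> 3 Mg^2+(aq) + 2 PO4^3-(aq)
Ksp = [Mg^2+]^3[PO4^3-]^2
Precipitation begins when Q = Ksp. With [Mg^2+] = 0.0596 M:
1.84 x 10^-25 = (0.0596)^3 × [PO4^3-]^2
[PO4^3-] = (1.84 x 10^-25 / 2.117 x 10^-4)^(1/2) = 2.95 × 10^-11 M

[PO4^3-] = 2.95 × 10^-11 M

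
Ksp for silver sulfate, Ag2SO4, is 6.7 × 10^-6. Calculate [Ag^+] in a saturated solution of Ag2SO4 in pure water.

2.4 x 10^-2 M

Ag2SO4(s) ⇌ 2 Ag^+ + SO4^2-
Ksp = [Ag^+]^2[SO4^2-]
If s mol/L of Ag2SO4 dissolves, [Ag^+] = 2s and [SO4^2-] = s.
So Ksp = (2s)^2 × s = 4s^3
s^3 = 6.7 × 10^-6 / 4, so s = 1.19 × 10^-2 M
[Ag^+] = 2s = 2.4 x 10^-2 M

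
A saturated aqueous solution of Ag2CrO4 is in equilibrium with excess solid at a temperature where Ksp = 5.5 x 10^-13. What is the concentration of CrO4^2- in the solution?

[CrO4^2-] = 5.2 × 10^-5 M

Ag2CrO4(s) ⇌ 2 Ag^+ + CrO4^2-
Ksp = [Ag^+]^2[CrO4^2-]
Let s = molar solubility. Then [Ag^+] = 2s and [CrO4^2-] = s.
Substituting: Ksp = (2s)^2s = 4s^3
Solving, s = (5.5 x 10^-13/4)^(1/3) = 5.16 × 10^-5 M
[CrO4^2-] = s = 5.2 × 10^-5 M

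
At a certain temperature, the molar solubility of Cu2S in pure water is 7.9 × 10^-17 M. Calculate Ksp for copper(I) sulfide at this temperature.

Cu2S(s) ⇌ 2 Cu^+(aq) + S^2-(aq)
If s mol/L of Cu2S dissolves, [Cu^+] = 2s and [S^2-] = s.
Ksp = [Cu^+]^2[S^2-]
Ksp = (2s)^2s = 4s^3
Ksp = 4 × (7.9 × 10^-17)^3 = 2.0 × 10^-48

2.0 × 10^-48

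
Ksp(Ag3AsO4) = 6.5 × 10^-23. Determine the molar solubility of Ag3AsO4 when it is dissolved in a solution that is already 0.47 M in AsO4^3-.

Ag3AsO4(s) ⇌ 3 Ag^+(aq) + AsO4^3-(aq)
Ksp = [Ag^+]^3[AsO4^3-]
Let s be the molar solubility in this solution. [Ag^+] = 3s, [AsO4^3-] = 0.47 + s ≈ 0.47 (Ksp is small, so little additional dissolves).
Ksp ≈ (3s)^3 × 0.47
s = 1.7 x 10^-8 M
Check: s = 1.7 x 10^-8 ≪ 0.47, so the approximation is valid.

1.7 x 10^-8 M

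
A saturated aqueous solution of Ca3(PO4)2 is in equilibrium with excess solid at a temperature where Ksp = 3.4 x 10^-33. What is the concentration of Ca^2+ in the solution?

[Ca^2+] ≈ 3.8 × 10^-7 M

Ca3(PO4)2(s) <=> 3 Ca^2+ + 2 PO4^3-
Ksp = [Ca^2+]^3[PO4^3-]^2
With molar solubility s: [Ca^2+] = 3s, [PO4^3-] = 2s.
Substituting: Ksp = (3s)^3(2s)^2 = 108s^5
Solving, s = (3.4 x 10^-33/108)^(1/5) = 1.26 × 10^-7 M
[Ca^2+] = 3s = 3.8 x 10^-7 M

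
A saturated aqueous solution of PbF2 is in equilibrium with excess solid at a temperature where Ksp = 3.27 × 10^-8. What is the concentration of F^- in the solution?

PbF2(s) ⇌ Pb^2+(aq) + 2 F^-(aq)
Ksp = [Pb^2+][F^-]^2
If s mol/L of PbF2 dissolves, [Pb^2+] = s and [F^-] = 2s.
Substituting: Ksp = s(2s)^2 = 4s^3
s = (3.27 × 10^-8 / 4)^(1/3) = 2.014 × 10^-3 M
[F^-] = 2s = 4.03 × 10^-3 M

[F^-] = 4.03 × 10^-3 M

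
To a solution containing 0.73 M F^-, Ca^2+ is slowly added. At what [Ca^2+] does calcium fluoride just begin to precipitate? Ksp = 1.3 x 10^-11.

[Ca^2+] ≈ 2.4e-11 M

CaF2(s) <=> Ca^2+(aq) + 2 F^-(aq)
Ksp = [Ca^2+][F^-]^2
Precipitation begins when Q = Ksp. With [F^-] = 0.73 M:
1.3 x 10^-11 = (0.73)^2 × [Ca^2+]
[Ca^2+] = (1.3 x 10^-11 / 5.33 x 10^-1) = 2.4 × 10^-11 M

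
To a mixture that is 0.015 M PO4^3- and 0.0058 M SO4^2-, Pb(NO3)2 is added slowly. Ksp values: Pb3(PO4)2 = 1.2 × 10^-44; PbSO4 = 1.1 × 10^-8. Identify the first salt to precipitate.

Precipitation of each salt starts when its ion product equals its Ksp.
For Pb3(PO4)2: 1.2 × 10^-44 = (0.015)^2 × [Pb^2+]^3  ⇒  [Pb^2+] = 3.8 x 10^-14 M.
For PbSO4: 1.1 × 10^-8 = 0.0058 × [Pb^2+]  ⇒  [Pb^2+] = 1.9 × 10^-6 M.
The salt with the lower threshold [Pb^2+] precipitates first: Pb3(PO4)2.

Pb3(PO4)2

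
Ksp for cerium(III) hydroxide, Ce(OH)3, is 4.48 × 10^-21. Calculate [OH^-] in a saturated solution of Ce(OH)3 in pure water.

Ce(OH)3(s) ⇌ Ce^3+(aq) + 3 OH^-(aq)
Ksp = [Ce^3+][OH^-]^3
If s mol/L of Ce(OH)3 dissolves, [Ce^3+] = s and [OH^-] = 3s.
So Ksp = s × (3s)^3 = 27s^4
s = (4.48 × 10^-21 / 27)^(1/4) = 3.589 x 10^-6 M
[OH^-] = 3s = 1.08 x 10^-5 M

1.08 × 10^-5 M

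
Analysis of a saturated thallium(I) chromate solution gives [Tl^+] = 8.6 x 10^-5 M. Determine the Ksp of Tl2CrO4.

Tl2CrO4(s) ⇌ 2 Tl^+ + CrO4^2-
Stoichiometry gives [CrO4^2-] = (1/2)[Tl^+] = 4.30 x 10^-5 M.
Ksp = [Tl^+]^2[CrO4^2-]
Ksp = (8.6 × 10^-5)^2 × 4.30 × 10^-5 = 3.2 × 10^-13

3.2e-13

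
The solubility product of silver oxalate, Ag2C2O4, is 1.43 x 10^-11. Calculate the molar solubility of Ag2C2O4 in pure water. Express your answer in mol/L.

s = 1.53 × 10^-4 M

Ag2C2O4(s) ⇌ 2 Ag^+(aq) + C2O4^2-(aq)
Ksp = [Ag^+]^2[C2O4^2-]
If s mol/L of Ag2C2O4 dissolves, [Ag^+] = 2s and [C2O4^2-] = s.
Ksp = (2s)^2s = 4s^3
s = (1.43 x 10^-11 / 4)^(1/3) = 1.53 × 10^-4 M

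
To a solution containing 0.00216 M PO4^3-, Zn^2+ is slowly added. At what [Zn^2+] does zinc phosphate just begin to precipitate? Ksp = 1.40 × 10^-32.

[Zn^2+] = 1.44e-9 M

Zn3(PO4)2(s) ⇌ 3 Zn^2+(aq) + 2 PO4^3-(aq)
Ksp = [Zn^2+]^3[PO4^3-]^2
Precipitation begins when Q = Ksp. With [PO4^3-] = 0.00216 M:
1.40 × 10^-32 = (0.00216)^2 × [Zn^2+]^3
[Zn^2+] = (1.40 × 10^-32 / 4.666 × 10^-6)^(1/3) = 1.44 × 10^-9 M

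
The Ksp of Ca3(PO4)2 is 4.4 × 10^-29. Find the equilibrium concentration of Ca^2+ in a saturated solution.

Ca3(PO4)2(s) ⇌ 3 Ca^2+(aq) + 2 PO4^3-(aq)
Ksp = [Ca^2+]^3[PO4^3-]^2
With molar solubility s: [Ca^2+] = 3s, [PO4^3-] = 2s.
So Ksp = (3s)^3 × (2s)^2 = 108s^5
s^5 = 4.4 × 10^-29 / 108, so s = 8.36 × 10^-7 M
[Ca^2+] = 3s = 2.5 x 10^-6 M

2.5 × 10^-6 M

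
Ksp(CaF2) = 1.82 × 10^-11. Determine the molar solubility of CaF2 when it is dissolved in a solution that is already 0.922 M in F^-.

s = 2.14e-11 M

CaF2(s) ⇌ Ca^2+(aq) + 2 F^-(aq)
Ksp = [Ca^2+][F^-]^2
Let s be the molar solubility in this solution. [Ca^2+] = s, [F^-] = 0.922 + 2s ≈ 0.922 (Ksp is small, so little additional dissolves).
Ksp ≈ s × (0.922)^2
s = 2.14 × 10^-11 M
Check: 2s = 4.3 × 10^-11 ≪ 0.922, so the approximation is valid.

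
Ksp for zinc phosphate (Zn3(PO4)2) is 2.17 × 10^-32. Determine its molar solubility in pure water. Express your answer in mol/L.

Zn3(PO4)2(s) ⇌ 3 Zn^2+(aq) + 2 PO4^3-(aq)
Ksp = [Zn^2+]^3[PO4^3-]^2
If s mol/L of Zn3(PO4)2 dissolves, [Zn^2+] = 3s and [PO4^3-] = 2s.
Ksp = (3s)^3(2s)^2 = 108s^5
s^5 = 2.17 × 10^-32 / 108, so s = 1.82 × 10^-7 M

s = 1.82 × 10^-7 M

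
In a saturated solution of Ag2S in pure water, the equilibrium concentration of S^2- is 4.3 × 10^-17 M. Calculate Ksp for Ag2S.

Ksp = 3.2 x 10^-49

Ag2S(s) ⇌ 2 Ag^+(aq) + S^2-(aq)
Stoichiometry gives [Ag^+] = (2/1)[S^2-] = 8.60 × 10^-17 M.
Ksp = [Ag^+]^2[S^2-]
Ksp = (8.60 x 10^-17)^2 × 4.3 × 10^-17 = 3.2 × 10^-49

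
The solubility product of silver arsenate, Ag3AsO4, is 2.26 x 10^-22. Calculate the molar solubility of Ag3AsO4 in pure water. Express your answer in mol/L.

s ≈ 1.70 x 10^-6 M

Ag3AsO4(s) ⇌ 3 Ag^+ + AsO4^3-
Ksp = [Ag^+]^3[AsO4^3-]
If s mol/L of Ag3AsO4 dissolves, [Ag^+] = 3s and [AsO4^3-] = s.
Substituting: Ksp = (3s)^3s = 27s^4
Solving, s = (2.26 x 10^-22/27)^(1/4) = 1.70 × 10^-6 M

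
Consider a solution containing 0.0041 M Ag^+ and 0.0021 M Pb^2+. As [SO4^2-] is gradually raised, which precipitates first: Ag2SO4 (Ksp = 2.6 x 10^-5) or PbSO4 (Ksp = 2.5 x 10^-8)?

PbSO4

Precipitation of each salt starts when its ion product equals its Ksp.
For Ag2SO4: 2.6 x 10^-5 = (0.0041)^2 × [SO4^2-]  ⇒  [SO4^2-] = 1.5 M.
For PbSO4: 2.5 x 10^-8 = 0.0021 × [SO4^2-]  ⇒  [SO4^2-] = 1.2 x 10^-5 M.
The salt with the lower threshold [SO4^2-] precipitates first: PbSO4.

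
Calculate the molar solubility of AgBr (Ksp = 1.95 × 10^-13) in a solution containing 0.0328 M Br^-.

AgBr(s) <=> Ag^+(aq) + Br^-(aq)
Ksp = [Ag^+][Br^-]
Let s = moles of AgBr that dissolve per litre. [Ag^+] = s, [Br^-] = 0.0328 + s ≈ 0.0328 (Ksp is small, so little additional dissolves).
Ksp ≈ s × 0.0328
s = 5.95 × 10^-12 M
Check: s = 5.9 x 10^-12 ≪ 0.0328, so the approximation is valid.

s ≈ 5.95 × 10^-12 M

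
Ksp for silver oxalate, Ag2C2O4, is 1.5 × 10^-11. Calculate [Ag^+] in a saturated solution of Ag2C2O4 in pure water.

Ag2C2O4(s) ⇌ 2 Ag^+ + C2O4^2-
Ksp = [Ag^+]^2[C2O4^2-]
With molar solubility s: [Ag^+] = 2s, [C2O4^2-] = s.
Ksp = (2s)^2s = 4s^3
s = (1.5 × 10^-11 / 4)^(1/3) = 1.55 × 10^-4 M
[Ag^+] = 2s = 3.1 x 10^-4 M

[Ag^+] ≈ 3.1e-4 M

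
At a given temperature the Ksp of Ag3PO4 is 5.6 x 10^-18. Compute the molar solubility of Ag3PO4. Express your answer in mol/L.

s ≈ 2.1e-5 M

Ag3PO4(s) <=> 3 Ag^+(aq) + PO4^3-(aq)
Ksp = [Ag^+]^3[PO4^3-]
Let s = molar solubility. Then [Ag^+] = 3s and [PO4^3-] = s.
So Ksp = (3s)^3 × s = 27s^4
Solving, s = (5.6 x 10^-18/27)^(1/4) = 2.1 × 10^-5 M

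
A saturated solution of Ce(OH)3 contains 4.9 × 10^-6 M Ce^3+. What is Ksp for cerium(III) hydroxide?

Ce(OH)3(s) ⇌ Ce^3+(aq) + 3 OH^-(aq)
Stoichiometry gives [OH^-] = (3/1)[Ce^3+] = 1.47 × 10^-5 M.
Ksp = [Ce^3+][OH^-]^3
Ksp = 4.9 × 10^-6 × (1.47 x 10^-5)^3 = 1.6 × 10^-20

Ksp ≈ 1.6e-20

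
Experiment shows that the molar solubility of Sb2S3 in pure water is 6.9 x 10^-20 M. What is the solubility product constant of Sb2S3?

Sb2S3(s) ⇌ 2 Sb^3+(aq) + 3 S^2-(aq)
With molar solubility s: [Sb^3+] = 2s, [S^2-] = 3s.
Ksp = [Sb^3+]^2[S^2-]^3
Ksp = (2s)^2(3s)^3 = 108s^5
With s = 6.9 × 10^-20: Ksp = 1.7 x 10^-94

Ksp = 1.7 × 10^-94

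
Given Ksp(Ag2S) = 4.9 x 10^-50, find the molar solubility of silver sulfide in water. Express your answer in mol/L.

s ≈ 2.3e-17 M

Ag2S(s) <=> 2 Ag^+ + S^2-
Ksp = [Ag^+]^2[S^2-]
Let s = molar solubility. Then [Ag^+] = 2s and [S^2-] = s.
So Ksp = (2s)^2 × s = 4s^3
s^3 = 4.9 x 10^-50 / 4, so s = 2.3 × 10^-17 M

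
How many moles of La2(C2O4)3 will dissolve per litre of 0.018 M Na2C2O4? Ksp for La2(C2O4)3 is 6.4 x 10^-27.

1.7 x 10^-11 M

La2(C2O4)3(s) ⇌ 2 La^3+(aq) + 3 C2O4^2-(aq)
Ksp = [La^3+]^2[C2O4^2-]^3
Let s be the molar solubility in this solution. [La^3+] = 2s, [C2O4^2-] = 0.018 + 3s ≈ 0.018 (since C2O4^2- from Na2C2O4 dominates).
Ksp ≈ (2s)^2 × (0.018)^3
s = 1.7 x 10^-11 M
Check: 3s = 5.0 x 10^-11 ≪ 0.018, so the approximation is valid.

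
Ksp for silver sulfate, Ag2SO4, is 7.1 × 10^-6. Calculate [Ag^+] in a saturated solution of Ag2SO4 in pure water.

Ag2SO4(s) ⇌ 2 Ag^+(aq) + SO4^2-(aq)
Ksp = [Ag^+]^2[SO4^2-]
For each mole of Ag2SO4 that dissolves: [Ag^+] = 2s, [SO4^2-] = s.
Substituting: Ksp = (2s)^2s = 4s^3
s^3 = 7.1 × 10^-6 / 4, so s = 1.21 x 10^-2 M
[Ag^+] = 2s = 2.4 × 10^-2 M

[Ag^+] = 2.4 x 10^-2 M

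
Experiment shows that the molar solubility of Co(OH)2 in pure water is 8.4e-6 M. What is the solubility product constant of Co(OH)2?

2.4e-15

Co(OH)2(s) ⇌ Co^2+(aq) + 2 OH^-(aq)
If s mol/L of Co(OH)2 dissolves, [Co^2+] = s and [OH^-] = 2s.
Ksp = [Co^2+][OH^-]^2
Ksp = s(2s)^2 = 4s^3
With s = 8.4 × 10^-6: Ksp = 2.4 × 10^-15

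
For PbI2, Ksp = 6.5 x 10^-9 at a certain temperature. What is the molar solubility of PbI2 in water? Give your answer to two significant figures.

PbI2(s) <=> Pb^2+(aq) + 2 I^-(aq)
Ksp = [Pb^2+][I^-]^2
For each mole of PbI2 that dissolves: [Pb^2+] = s, [I^-] = 2s.
So Ksp = s × (2s)^2 = 4s^3
s = (6.5 x 10^-9 / 4)^(1/3) = 1.2 × 10^-3 M

1.2e-3 M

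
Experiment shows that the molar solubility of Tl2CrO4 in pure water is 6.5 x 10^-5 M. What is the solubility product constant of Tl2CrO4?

Ksp ≈ 1.1 × 10^-12

Tl2CrO4(s) ⇌ 2 Tl^+(aq) + CrO4^2-(aq)
For each mole of Tl2CrO4 that dissolves: [Tl^+] = 2s, [CrO4^2-] = s.
Ksp = [Tl^+]^2[CrO4^2-]
Substituting: Ksp = (2s)^2s = 4s^3
With s = 6.5 × 10^-5: Ksp = 1.1 × 10^-12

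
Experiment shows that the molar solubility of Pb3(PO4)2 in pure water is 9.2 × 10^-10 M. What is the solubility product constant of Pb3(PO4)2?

Pb3(PO4)2(s) <=> 3 Pb^2+(aq) + 2 PO4^3-(aq)
Let s = molar solubility. Then [Pb^2+] = 3s and [PO4^3-] = 2s.
Ksp = [Pb^2+]^3[PO4^3-]^2
Substituting: Ksp = (3s)^3(2s)^2 = 108s^5
Ksp = 108 × (9.2 × 10^-10)^5 = 7.1 × 10^-44

Ksp ≈ 7.1 × 10^-44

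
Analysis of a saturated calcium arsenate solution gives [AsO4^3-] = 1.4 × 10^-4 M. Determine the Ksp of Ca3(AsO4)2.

Ca3(AsO4)2(s) ⇌ 3 Ca^2+(aq) + 2 AsO4^3-(aq)
Stoichiometry gives [Ca^2+] = (3/2)[AsO4^3-] = 2.10 × 10^-4 M.
Ksp = [Ca^2+]^3[AsO4^3-]^2
Ksp = (2.10 x 10^-4)^3 × (1.4 × 10^-4)^2 = 1.8 × 10^-19

Ksp = 1.8 × 10^-19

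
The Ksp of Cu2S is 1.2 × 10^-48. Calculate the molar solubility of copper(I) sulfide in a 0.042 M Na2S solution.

s ≈ 2.7 × 10^-24 M

Cu2S(s) ⇌ 2 Cu^+ + S^2-
Ksp = [Cu^+]^2[S^2-]
Let s be the molar solubility in this solution. [Cu^+] = 2s, [S^2-] = 0.042 + s ≈ 0.042 (since S^2- from Na2S dominates).
Ksp ≈ (2s)^2 × 0.042
s = 2.7 x 10^-24 M
Check: s = 2.7 × 10^-24 ≪ 0.042, so the approximation is valid.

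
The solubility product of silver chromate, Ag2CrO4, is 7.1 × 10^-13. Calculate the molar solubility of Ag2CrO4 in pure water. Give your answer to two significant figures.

Ag2CrO4(s) ⇌ 2 Ag^+ + CrO4^2-
Ksp = [Ag^+]^2[CrO4^2-]
If s mol/L of Ag2CrO4 dissolves, [Ag^+] = 2s and [CrO4^2-] = s.
So Ksp = (2s)^2 × s = 4s^3
s = (7.1 × 10^-13 / 4)^(1/3) = 5.6 x 10^-5 M

s ≈ 5.6 x 10^-5 M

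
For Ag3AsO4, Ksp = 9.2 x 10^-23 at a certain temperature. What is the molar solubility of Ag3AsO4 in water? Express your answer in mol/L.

Ag3AsO4(s) ⇌ 3 Ag^+(aq) + AsO4^3-(aq)
Ksp = [Ag^+]^3[AsO4^3-]
If s mol/L of Ag3AsO4 dissolves, [Ag^+] = 3s and [AsO4^3-] = s.
So Ksp = (3s)^3 × s = 27s^4
s = (9.2 x 10^-23 / 27)^(1/4) = 1.4 × 10^-6 M

s ≈ 1.4e-6 M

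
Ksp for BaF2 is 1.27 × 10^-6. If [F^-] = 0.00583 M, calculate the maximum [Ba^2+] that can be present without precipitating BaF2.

[Ba^2+] = 3.74e-2 M

BaF2(s) <=> Ba^2+ + 2 F^-
Ksp = [Ba^2+][F^-]^2
Precipitation begins when Q = Ksp. With [F^-] = 0.00583 M:
1.27 × 10^-6 = (0.00583)^2 × [Ba^2+]
[Ba^2+] = (1.27 × 10^-6 / 3.399 × 10^-5) = 3.74 x 10^-2 M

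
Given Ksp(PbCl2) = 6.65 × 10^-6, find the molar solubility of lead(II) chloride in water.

PbCl2(s) ⇌ Pb^2+(aq) + 2 Cl^-(aq)
Ksp = [Pb^2+][Cl^-]^2
Let s = molar solubility. Then [Pb^2+] = s and [Cl^-] = 2s.
Substituting: Ksp = s(2s)^2 = 4s^3
s = (6.65 × 10^-6 / 4)^(1/3) = 1.18 x 10^-2 M

s ≈ 1.18 × 10^-2 M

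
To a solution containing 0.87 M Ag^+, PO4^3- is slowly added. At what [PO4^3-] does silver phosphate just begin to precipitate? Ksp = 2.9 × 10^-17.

Ag3PO4(s) ⇌ 3 Ag^+(aq) + PO4^3-(aq)
Ksp = [Ag^+]^3[PO4^3-]
Precipitation begins when Q = Ksp. With [Ag^+] = 0.87 M:
2.9 × 10^-17 = (0.87)^3 × [PO4^3-]
[PO4^3-] = (2.9 × 10^-17 / 6.59 × 10^-1) = 4.4 x 10^-17 M

4.4 × 10^-17 M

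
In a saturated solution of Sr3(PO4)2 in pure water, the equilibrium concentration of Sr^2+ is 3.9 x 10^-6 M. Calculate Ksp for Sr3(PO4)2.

Ksp = 4.0 x 10^-28

Sr3(PO4)2(s) <=> 3 Sr^2+(aq) + 2 PO4^3-(aq)
Stoichiometry gives [PO4^3-] = (2/3)[Sr^2+] = 2.60 × 10^-6 M.
Ksp = [Sr^2+]^3[PO4^3-]^2
Ksp = (3.9 × 10^-6)^3 × (2.60 × 10^-6)^2 = 4.0 × 10^-28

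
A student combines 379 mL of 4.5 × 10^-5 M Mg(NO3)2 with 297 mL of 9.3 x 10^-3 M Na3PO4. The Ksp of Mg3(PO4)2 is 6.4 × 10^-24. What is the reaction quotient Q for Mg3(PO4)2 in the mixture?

Total volume = 379 + 297 = 676 mL.
[Mg^2+] = 4.5 × 10^-5 × (379/676) = 2.52 × 10^-5 M
[PO4^3-] = 9.3 × 10^-3 × (297/676) = 4.09 × 10^-3 M
Mg3(PO4)2(s) ⇌ 3 Mg^2+(aq) + 2 PO4^3-(aq), so Q = [Mg^2+]^3[PO4^3-]^2
Q = (2.52 × 10^-5)^3(4.09 × 10^-3)^2 = 2.7 × 10^-19
Q > Ksp, so Mg3(PO4)2 will precipitate.

Q ≈ 2.7 x 10^-19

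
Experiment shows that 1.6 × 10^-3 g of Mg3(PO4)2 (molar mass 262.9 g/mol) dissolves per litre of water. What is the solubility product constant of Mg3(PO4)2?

Molar solubility s = (1.6 x 10^-3 g/L) / (262.9 g/mol) = 6.09 × 10^-6 M.
Mg3(PO4)2(s) <=> 3 Mg^2+(aq) + 2 PO4^3-(aq)
If s mol/L of Mg3(PO4)2 dissolves, [Mg^2+] = 3s and [PO4^3-] = 2s.
Ksp = [Mg^2+]^3[PO4^3-]^2
Substituting: Ksp = (3s)^3(2s)^2 = 108s^5
With s = 6.09 x 10^-6: Ksp = 9.0 x 10^-25

Ksp ≈ 9.0 × 10^-25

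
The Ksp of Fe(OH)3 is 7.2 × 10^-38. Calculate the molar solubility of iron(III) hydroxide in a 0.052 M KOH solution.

5.1e-34 M

Fe(OH)3(s) <=> Fe^3+ + 3 OH^-
Ksp = [Fe^3+][OH^-]^3
If s mol/L dissolves here, [Fe^3+] = s, [OH^-] = 0.052 + 3s ≈ 0.052 (common-ion effect: OH^- is already 0.052 M).
Ksp ≈ s × (0.052)^3
s = 5.1 × 10^-34 M
Check: 3s = 1.5 × 10^-33 ≪ 0.052, so the approximation is valid.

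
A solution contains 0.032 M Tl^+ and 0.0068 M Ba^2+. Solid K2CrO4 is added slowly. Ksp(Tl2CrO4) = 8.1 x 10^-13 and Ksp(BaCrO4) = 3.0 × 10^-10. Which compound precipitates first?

Each salt begins to precipitate when Q = Ksp, i.e. when [CrO4^2-] reaches its threshold.
For Tl2CrO4: 8.1 x 10^-13 = (0.032)^2 × [CrO4^2-]  ⇒  [CrO4^2-] = 7.9 × 10^-10 M.
For BaCrO4: 3.0 × 10^-10 = 0.0068 × [CrO4^2-]  ⇒  [CrO4^2-] = 4.4 x 10^-8 M.
The salt with the lower threshold [CrO4^2-] precipitates first: Tl2CrO4.

Tl2CrO4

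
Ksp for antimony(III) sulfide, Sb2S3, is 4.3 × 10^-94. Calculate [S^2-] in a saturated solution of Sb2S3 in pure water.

2.5 × 10^-19 M

Sb2S3(s) ⇌ 2 Sb^3+ + 3 S^2-
Ksp = [Sb^3+]^2[S^2-]^3
With molar solubility s: [Sb^3+] = 2s, [S^2-] = 3s.
So Ksp = (2s)^2 × (3s)^3 = 108s^5
s = (4.3 × 10^-94 / 108)^(1/5) = 8.32 × 10^-20 M
[S^2-] = 3s = 2.5 x 10^-19 M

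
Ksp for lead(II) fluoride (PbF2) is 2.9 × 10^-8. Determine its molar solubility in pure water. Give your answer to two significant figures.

s ≈ 1.9 × 10^-3 M

PbF2(s) ⇌ Pb^2+(aq) + 2 F^-(aq)
Ksp = [Pb^2+][F^-]^2
If s mol/L of PbF2 dissolves, [Pb^2+] = s and [F^-] = 2s.
Ksp = s(2s)^2 = 4s^3
s = (2.9 × 10^-8 / 4)^(1/3) = 1.9 x 10^-3 M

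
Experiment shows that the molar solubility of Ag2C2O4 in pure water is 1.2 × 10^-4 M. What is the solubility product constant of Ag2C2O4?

Ksp ≈ 6.9 × 10^-12

Ag2C2O4(s) ⇌ 2 Ag^+(aq) + C2O4^2-(aq)
With molar solubility s: [Ag^+] = 2s, [C2O4^2-] = s.
Ksp = [Ag^+]^2[C2O4^2-]
Ksp = (2s)^2s = 4s^3
With s = 1.2 x 10^-4: Ksp = 6.9 x 10^-12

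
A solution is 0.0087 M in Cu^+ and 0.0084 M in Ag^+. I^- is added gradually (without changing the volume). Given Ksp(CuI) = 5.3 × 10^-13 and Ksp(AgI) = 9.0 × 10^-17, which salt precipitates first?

AgI

Each salt begins to precipitate when Q = Ksp, i.e. when [I^-] reaches its threshold.
For CuI: 5.3 × 10^-13 = 0.0087 × [I^-]  ⇒  [I^-] = 6.1 × 10^-11 M.
For AgI: 9.0 × 10^-17 = 0.0084 × [I^-]  ⇒  [I^-] = 1.1 × 10^-14 M.
The salt with the lower threshold [I^-] precipitates first: AgI.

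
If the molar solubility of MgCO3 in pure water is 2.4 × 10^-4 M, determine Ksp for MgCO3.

MgCO3(s) ⇌ Mg^2+(aq) + CO3^2-(aq)
If s mol/L of MgCO3 dissolves, [Mg^2+] = s and [CO3^2-] = s.
Ksp = [Mg^2+][CO3^2-]
Ksp = s^2
Ksp = (2.4 x 10^-4)^2 = 5.8 × 10^-8

Ksp = 5.8 × 10^-8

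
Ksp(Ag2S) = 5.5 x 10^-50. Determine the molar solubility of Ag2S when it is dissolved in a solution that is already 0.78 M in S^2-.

1.3 x 10^-25 M

Ag2S(s) <=> 2 Ag^+(aq) + S^2-(aq)
Ksp = [Ag^+]^2[S^2-]
If s mol/L dissolves here, [Ag^+] = 2s, [S^2-] = 0.78 + s ≈ 0.78 (since the S^2- already present dominates).
Ksp ≈ (2s)^2 × 0.78
s = 1.3 x 10^-25 M
Check: s = 1.3 x 10^-25 ≪ 0.78, so the approximation is valid.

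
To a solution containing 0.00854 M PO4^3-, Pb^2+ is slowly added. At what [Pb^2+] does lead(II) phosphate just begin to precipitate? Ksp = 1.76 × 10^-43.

Pb3(PO4)2(s) <=> 3 Pb^2+(aq) + 2 PO4^3-(aq)
Ksp = [Pb^2+]^3[PO4^3-]^2
Precipitation begins when Q = Ksp. With [PO4^3-] = 0.00854 M:
1.76 × 10^-43 = (0.00854)^2 × [Pb^2+]^3
[Pb^2+] = (1.76 × 10^-43 / 7.293 x 10^-5)^(1/3) = 1.34 x 10^-13 M

[Pb^2+] ≈ 1.34 x 10^-13 M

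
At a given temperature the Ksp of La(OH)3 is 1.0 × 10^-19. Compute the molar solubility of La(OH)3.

La(OH)3(s) <=> La^3+ + 3 OH^-
Ksp = [La^3+][OH^-]^3
Let s = molar solubility. Then [La^3+] = s and [OH^-] = 3s.
Substituting: Ksp = s(3s)^3 = 27s^4
s = (1.0 × 10^-19 / 27)^(1/4) = 7.8 x 10^-6 M

7.8 x 10^-6 M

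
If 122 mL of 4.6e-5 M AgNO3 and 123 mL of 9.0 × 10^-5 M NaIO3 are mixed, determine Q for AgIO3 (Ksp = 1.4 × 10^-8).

Q = 1.0 x 10^-9

Total volume = 122 + 123 = 245 mL.
[Ag^+] = 4.6 × 10^-5 × (122/245) = 2.29 × 10^-5 M
[IO3^-] = 9.0 × 10^-5 × (123/245) = 4.52 × 10^-5 M
AgIO3(s) ⇌ Ag^+ + IO3^-, so Q = [Ag^+][IO3^-]
Q = (2.29 x 10^-5)(4.52 × 10^-5) = 1.0 x 10^-9
Q < Ksp, so no precipitate of AgIO3 forms.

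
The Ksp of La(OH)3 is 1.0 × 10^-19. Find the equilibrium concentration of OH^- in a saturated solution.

La(OH)3(s) <=> La^3+ + 3 OH^-
Ksp = [La^3+][OH^-]^3
With molar solubility s: [La^3+] = s, [OH^-] = 3s.
Ksp = s(3s)^3 = 27s^4
s = (1.0 × 10^-19 / 27)^(1/4) = 7.80 x 10^-6 M
[OH^-] = 3s = 2.3 × 10^-5 M

[OH^-] = 2.3 x 10^-5 M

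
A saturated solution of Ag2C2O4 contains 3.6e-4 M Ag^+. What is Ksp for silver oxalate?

Ksp = 2.3e-11

Ag2C2O4(s) ⇌ 2 Ag^+(aq) + C2O4^2-(aq)
Stoichiometry gives [C2O4^2-] = (1/2)[Ag^+] = 1.80 × 10^-4 M.
Ksp = [Ag^+]^2[C2O4^2-]
Ksp = (3.6 × 10^-4)^2 × 1.80 × 10^-4 = 2.3 × 10^-11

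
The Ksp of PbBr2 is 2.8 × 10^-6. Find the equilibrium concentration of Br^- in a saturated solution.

[Br^-] ≈ 0.018 M

PbBr2(s) ⇌ Pb^2+ + 2 Br^-
Ksp = [Pb^2+][Br^-]^2
If s mol/L of PbBr2 dissolves, [Pb^2+] = s and [Br^-] = 2s.
Substituting: Ksp = s(2s)^2 = 4s^3
s^3 = 2.8 × 10^-6 / 4, so s = 8.88 × 10^-3 M
[Br^-] = 2s = 1.8 × 10^-2 M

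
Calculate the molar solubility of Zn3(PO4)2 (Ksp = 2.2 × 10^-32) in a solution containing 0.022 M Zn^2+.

Zn3(PO4)2(s) ⇌ 3 Zn^2+(aq) + 2 PO4^3-(aq)
Ksp = [Zn^2+]^3[PO4^3-]^2
Let s be the molar solubility in this solution. [Zn^2+] = 0.022 + 3s ≈ 0.022, [PO4^3-] = 2s (since the Zn^2+ already present dominates).
Ksp ≈ (0.022)^3 × (2s)^2
s = 2.3 × 10^-14 M
Check: 3s = 6.8 × 10^-14 ≪ 0.022, so the approximation is valid.

s = 2.3e-14 M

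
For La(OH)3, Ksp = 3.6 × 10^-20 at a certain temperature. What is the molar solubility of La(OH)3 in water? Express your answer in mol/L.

s = 6.0 × 10^-6 M

La(OH)3(s) <=> La^3+(aq) + 3 OH^-(aq)
Ksp = [La^3+][OH^-]^3
Let s = molar solubility. Then [La^3+] = s and [OH^-] = 3s.
Substituting: Ksp = s(3s)^3 = 27s^4
s = (3.6 × 10^-20 / 27)^(1/4) = 6.0 x 10^-6 M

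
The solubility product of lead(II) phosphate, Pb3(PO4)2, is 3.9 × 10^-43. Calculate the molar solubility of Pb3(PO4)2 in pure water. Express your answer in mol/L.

Pb3(PO4)2(s) ⇌ 3 Pb^2+ + 2 PO4^3-
Ksp = [Pb^2+]^3[PO4^3-]^2
For each mole of Pb3(PO4)2 that dissolves: [Pb^2+] = 3s, [PO4^3-] = 2s.
Ksp = (3s)^3(2s)^2 = 108s^5
Solving, s = (3.9 × 10^-43/108)^(1/5) = 1.3 × 10^-9 M

1.3e-9 M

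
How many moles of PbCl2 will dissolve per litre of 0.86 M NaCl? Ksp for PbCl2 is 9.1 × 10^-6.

s = 1.2e-5 M

PbCl2(s) ⇌ Pb^2+ + 2 Cl^-
Ksp = [Pb^2+][Cl^-]^2
Let s be the molar solubility in this solution. [Pb^2+] = s, [Cl^-] = 0.86 + 2s ≈ 0.86 (Ksp is small, so little additional dissolves).
Ksp ≈ s × (0.86)^2
s = 1.2 x 10^-5 M
Check: 2s = 2.5 x 10^-5 ≪ 0.86, so the approximation is valid.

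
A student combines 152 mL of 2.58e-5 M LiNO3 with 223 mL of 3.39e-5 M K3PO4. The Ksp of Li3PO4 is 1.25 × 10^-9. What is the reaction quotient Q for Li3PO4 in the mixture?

Total volume = 152 + 223 = 375 mL.
[Li^+] = 2.58 × 10^-5 × (152/375) = 1.046 × 10^-5 M
[PO4^3-] = 3.39 × 10^-5 × (223/375) = 2.016 × 10^-5 M
Li3PO4(s) ⇌ 3 Li^+ + PO4^3-, so Q = [Li^+]^3[PO4^3-]
Q = (1.046 x 10^-5)^3(2.016 × 10^-5) = 2.31 × 10^-20
Q < Ksp, so no precipitate of Li3PO4 forms.

Q = 2.31e-20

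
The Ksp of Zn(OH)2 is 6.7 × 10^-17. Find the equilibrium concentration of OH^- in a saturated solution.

[OH^-] ≈ 5.1 × 10^-6 M

Zn(OH)2(s) ⇌ Zn^2+(aq) + 2 OH^-(aq)
Ksp = [Zn^2+][OH^-]^2
For each mole of Zn(OH)2 that dissolves: [Zn^2+] = s, [OH^-] = 2s.
So Ksp = s × (2s)^2 = 4s^3
s^3 = 6.7 × 10^-17 / 4, so s = 2.56 x 10^-6 M
[OH^-] = 2s = 5.1 × 10^-6 M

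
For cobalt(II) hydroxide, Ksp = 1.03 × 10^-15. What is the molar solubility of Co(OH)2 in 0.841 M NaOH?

1.46e-15 M

Co(OH)2(s) ⇌ Co^2+(aq) + 2 OH^-(aq)
Ksp = [Co^2+][OH^-]^2
If s mol/L dissolves here, [Co^2+] = s, [OH^-] = 0.841 + 2s ≈ 0.841 (since OH^- from NaOH dominates).
Ksp ≈ s × (0.841)^2
s = 1.46 x 10^-15 M
Check: 2s = 2.9 × 10^-15 ≪ 0.841, so the approximation is valid.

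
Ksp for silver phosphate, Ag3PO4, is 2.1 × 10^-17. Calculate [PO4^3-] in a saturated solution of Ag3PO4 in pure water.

3.0 × 10^-5 M

Ag3PO4(s) <=> 3 Ag^+ + PO4^3-
Ksp = [Ag^+]^3[PO4^3-]
Let s = molar solubility. Then [Ag^+] = 3s and [PO4^3-] = s.
So Ksp = (3s)^3 × s = 27s^4
s = (2.1 × 10^-17 / 27)^(1/4) = 2.97 x 10^-5 M
[PO4^3-] = s = 3.0 × 10^-5 M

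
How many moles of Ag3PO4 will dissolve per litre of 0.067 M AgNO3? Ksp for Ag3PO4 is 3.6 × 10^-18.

1.2 × 10^-14 M

Ag3PO4(s) ⇌ 3 Ag^+(aq) + PO4^3-(aq)
Ksp = [Ag^+]^3[PO4^3-]
If s mol/L dissolves here, [Ag^+] = 0.067 + 3s ≈ 0.067, [PO4^3-] = s (Ksp is small, so little additional dissolves).
Ksp ≈ (0.067)^3 × s
s = 1.2 × 10^-14 M
Check: 3s = 3.6 × 10^-14 ≪ 0.067, so the approximation is valid.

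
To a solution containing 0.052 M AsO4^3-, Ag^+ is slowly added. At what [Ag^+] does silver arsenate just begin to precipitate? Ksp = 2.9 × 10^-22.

[Ag^+] ≈ 1.8 x 10^-7 M

Ag3AsO4(s) ⇌ 3 Ag^+(aq) + AsO4^3-(aq)
Ksp = [Ag^+]^3[AsO4^3-]
Precipitation begins when Q = Ksp. With [AsO4^3-] = 0.052 M:
2.9 × 10^-22 = (0.052) × [Ag^+]^3
[Ag^+] = (2.9 × 10^-22 / 5.2 × 10^-2)^(1/3) = 1.8 x 10^-7 M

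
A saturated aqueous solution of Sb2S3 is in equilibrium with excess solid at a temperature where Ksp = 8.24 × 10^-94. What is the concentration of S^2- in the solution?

Sb2S3(s) ⇌ 2 Sb^3+(aq) + 3 S^2-(aq)
Ksp = [Sb^3+]^2[S^2-]^3
For each mole of Sb2S3 that dissolves: [Sb^3+] = 2s, [S^2-] = 3s.
Ksp = (2s)^2(3s)^3 = 108s^5
Solving, s = (8.24 × 10^-94/108)^(1/5) = 9.473 × 10^-20 M
[S^2-] = 3s = 2.84 × 10^-19 M

2.84 × 10^-19 M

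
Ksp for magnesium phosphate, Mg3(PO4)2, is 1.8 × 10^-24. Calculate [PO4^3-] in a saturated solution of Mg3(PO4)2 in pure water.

1.4e-5 M

Mg3(PO4)2(s) <=> 3 Mg^2+ + 2 PO4^3-
Ksp = [Mg^2+]^3[PO4^3-]^2
With molar solubility s: [Mg^2+] = 3s, [PO4^3-] = 2s.
Substituting: Ksp = (3s)^3(2s)^2 = 108s^5
s = (1.8 × 10^-24 / 108)^(1/5) = 6.99 × 10^-6 M
[PO4^3-] = 2s = 1.4 × 10^-5 M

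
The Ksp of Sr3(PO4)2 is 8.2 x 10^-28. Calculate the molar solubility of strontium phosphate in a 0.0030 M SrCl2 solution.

s = 8.7 × 10^-11 M

Sr3(PO4)2(s) <=> 3 Sr^2+ + 2 PO4^3-
Ksp = [Sr^2+]^3[PO4^3-]^2
Let s be the molar solubility in this solution. [Sr^2+] = 0.0030 + 3s ≈ 0.0030, [PO4^3-] = 2s (Ksp is small, so little additional dissolves).
Ksp ≈ (0.0030)^3 × (2s)^2
s = 8.7 × 10^-11 M
Check: 3s = 2.6 x 10^-10 ≪ 0.0030, so the approximation is valid.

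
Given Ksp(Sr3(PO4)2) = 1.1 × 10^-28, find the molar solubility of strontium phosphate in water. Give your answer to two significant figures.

s ≈ 1.0 x 10^-6 M

Sr3(PO4)2(s) ⇌ 3 Sr^2+ + 2 PO4^3-
Ksp = [Sr^2+]^3[PO4^3-]^2
With molar solubility s: [Sr^2+] = 3s, [PO4^3-] = 2s.
So Ksp = (3s)^3 × (2s)^2 = 108s^5
s = (1.1 × 10^-28 / 108)^(1/5) = 1.0 × 10^-6 M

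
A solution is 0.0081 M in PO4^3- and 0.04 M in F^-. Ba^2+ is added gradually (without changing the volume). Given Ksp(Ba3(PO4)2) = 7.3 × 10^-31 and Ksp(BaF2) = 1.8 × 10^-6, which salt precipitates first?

Ba3(PO4)2

Precipitation of each salt starts when its ion product equals its Ksp.
For Ba3(PO4)2: 7.3 × 10^-31 = (0.0081)^2 × [Ba^2+]^3  ⇒  [Ba^2+] = 2.2 x 10^-9 M.
For BaF2: 1.8 × 10^-6 = (0.04)^2 × [Ba^2+]  ⇒  [Ba^2+] = 1.1 × 10^-3 M.
The salt with the lower threshold [Ba^2+] precipitates first: Ba3(PO4)2.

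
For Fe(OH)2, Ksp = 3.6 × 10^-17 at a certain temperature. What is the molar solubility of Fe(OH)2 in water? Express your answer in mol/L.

Fe(OH)2(s) ⇌ Fe^2+ + 2 OH^-
Ksp = [Fe^2+][OH^-]^2
For each mole of Fe(OH)2 that dissolves: [Fe^2+] = s, [OH^-] = 2s.
Substituting: Ksp = s(2s)^2 = 4s^3
s^3 = 3.6 × 10^-17 / 4, so s = 2.1 × 10^-6 M

s ≈ 2.1e-6 M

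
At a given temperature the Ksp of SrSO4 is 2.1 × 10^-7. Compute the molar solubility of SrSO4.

SrSO4(s) <=> Sr^2+(aq) + SO4^2-(aq)
Ksp = [Sr^2+][SO4^2-]
With molar solubility s: [Sr^2+] = s, [SO4^2-] = s.
Ksp = (s)(s) = s^2
s = (2.1 × 10^-7)^(1/2) = 4.6 x 10^-4 M

s = 4.6 × 10^-4 M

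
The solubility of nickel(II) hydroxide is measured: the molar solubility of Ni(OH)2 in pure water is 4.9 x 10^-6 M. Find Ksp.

Ni(OH)2(s) <=> Ni^2+(aq) + 2 OH^-(aq)
With molar solubility s: [Ni^2+] = s, [OH^-] = 2s.
Ksp = [Ni^2+][OH^-]^2
Ksp = s(2s)^2 = 4s^3
With s = 4.9 x 10^-6: Ksp = 4.7 x 10^-16

Ksp = 4.7e-16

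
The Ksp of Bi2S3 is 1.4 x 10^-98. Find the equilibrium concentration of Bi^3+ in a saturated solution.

[Bi^3+] ≈ 2.1 × 10^-20 M

Bi2S3(s) ⇌ 2 Bi^3+ + 3 S^2-
Ksp = [Bi^3+]^2[S^2-]^3
If s mol/L of Bi2S3 dissolves, [Bi^3+] = 2s and [S^2-] = 3s.
Ksp = (2s)^2(3s)^3 = 108s^5
s^5 = 1.4 x 10^-98 / 108, so s = 1.05 x 10^-20 M
[Bi^3+] = 2s = 2.1 × 10^-20 M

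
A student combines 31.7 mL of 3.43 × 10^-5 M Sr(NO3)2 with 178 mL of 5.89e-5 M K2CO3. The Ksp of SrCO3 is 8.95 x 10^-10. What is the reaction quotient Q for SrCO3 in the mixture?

Total volume = 31.7 + 178 = 209.7 mL.
[Sr^2+] = 3.43 x 10^-5 × (31.7/209.7) = 5.185 × 10^-6 M
[CO3^2-] = 5.89 x 10^-5 × (178/209.7) = 5.000 × 10^-5 M
SrCO3(s) <=> Sr^2+ + CO3^2-, so Q = [Sr^2+][CO3^2-]
Q = (5.185 × 10^-6)(5.000 x 10^-5) = 2.59 × 10^-10
Q < Ksp, so no precipitate of SrCO3 forms.

Q ≈ 2.59 x 10^-10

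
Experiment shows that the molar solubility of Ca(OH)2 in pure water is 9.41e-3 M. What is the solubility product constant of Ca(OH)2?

Ca(OH)2(s) ⇌ Ca^2+(aq) + 2 OH^-(aq)
For each mole of Ca(OH)2 that dissolves: [Ca^2+] = s, [OH^-] = 2s.
Ksp = [Ca^2+][OH^-]^2
So Ksp = s × (2s)^2 = 4s^3
Ksp = 4 × (9.41 x 10^-3)^3 = 3.33 × 10^-6

Ksp = 3.33e-6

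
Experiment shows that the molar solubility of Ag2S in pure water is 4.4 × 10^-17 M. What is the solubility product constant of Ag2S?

Ag2S(s) ⇌ 2 Ag^+(aq) + S^2-(aq)
For each mole of Ag2S that dissolves: [Ag^+] = 2s, [S^2-] = s.
Ksp = [Ag^+]^2[S^2-]
Ksp = (2s)^2s = 4s^3
Ksp = 4 × (4.4 × 10^-17)^3 = 3.4 × 10^-49

Ksp = 3.4 x 10^-49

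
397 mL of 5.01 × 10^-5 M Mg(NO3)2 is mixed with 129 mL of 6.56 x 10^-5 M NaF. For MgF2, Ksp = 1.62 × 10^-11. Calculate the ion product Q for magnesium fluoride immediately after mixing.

9.79 × 10^-15

Total volume = 397 + 129 = 526 mL.
[Mg^2+] = 5.01 x 10^-5 × (397/526) = 3.781 x 10^-5 M
[F^-] = 6.56 × 10^-5 × (129/526) = 1.609 × 10^-5 M
MgF2(s) ⇌ Mg^2+ + 2 F^-, so Q = [Mg^2+][F^-]^2
Q = (3.781 × 10^-5)(1.609 × 10^-5)^2 = 9.79 x 10^-15
Q < Ksp, so no precipitate of MgF2 forms.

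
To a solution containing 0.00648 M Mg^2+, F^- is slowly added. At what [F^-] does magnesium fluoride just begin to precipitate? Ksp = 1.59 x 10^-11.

[F^-] ≈ 4.95 × 10^-5 M

MgF2(s) ⇌ Mg^2+ + 2 F^-
Ksp = [Mg^2+][F^-]^2
Precipitation begins when Q = Ksp. With [Mg^2+] = 0.00648 M:
1.59 x 10^-11 = (0.00648) × [F^-]^2
[F^-] = (1.59 x 10^-11 / 6.48 × 10^-3)^(1/2) = 4.95 × 10^-5 M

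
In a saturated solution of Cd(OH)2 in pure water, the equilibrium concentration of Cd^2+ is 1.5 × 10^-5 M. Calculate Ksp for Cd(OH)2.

Ksp ≈ 1.4 x 10^-14

Cd(OH)2(s) ⇌ Cd^2+ + 2 OH^-
Stoichiometry gives [OH^-] = (2/1)[Cd^2+] = 3.00 × 10^-5 M.
Ksp = [Cd^2+][OH^-]^2
Ksp = 1.5 × 10^-5 × (3.00 × 10^-5)^2 = 1.4 x 10^-14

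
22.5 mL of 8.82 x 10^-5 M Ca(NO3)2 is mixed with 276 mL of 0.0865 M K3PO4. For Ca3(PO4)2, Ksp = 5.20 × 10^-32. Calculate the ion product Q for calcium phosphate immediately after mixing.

Total volume = 22.5 + 276 = 298.5 mL.
[Ca^2+] = 8.82 × 10^-5 × (22.5/298.5) = 6.648 × 10^-6 M
[PO4^3-] = 8.65 x 10^-2 × (276/298.5) = 7.998 × 10^-2 M
Ca3(PO4)2(s) ⇌ 3 Ca^2+ + 2 PO4^3-, so Q = [Ca^2+]^3[PO4^3-]^2
Q = (6.648 x 10^-6)^3(7.998 × 10^-2)^2 = 1.88 × 10^-18
Q > Ksp, so Ca3(PO4)2 will precipitate.

Q = 1.88 × 10^-18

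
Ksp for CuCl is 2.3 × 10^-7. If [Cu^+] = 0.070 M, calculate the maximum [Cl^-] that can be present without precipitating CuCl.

[Cl^-] ≈ 3.3e-6 M

CuCl(s) ⇌ Cu^+ + Cl^-
Ksp = [Cu^+][Cl^-]
Precipitation begins when Q = Ksp. With [Cu^+] = 0.070 M:
2.3 × 10^-7 = (0.070) × [Cl^-]
[Cl^-] = (2.3 × 10^-7 / 7.0 × 10^-2) = 3.3 × 10^-6 M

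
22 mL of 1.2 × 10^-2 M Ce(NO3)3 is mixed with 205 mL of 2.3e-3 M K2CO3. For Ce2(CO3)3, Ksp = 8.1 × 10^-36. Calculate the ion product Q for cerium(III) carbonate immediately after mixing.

Q ≈ 1.2e-14

Total volume = 22 + 205 = 227 mL.
[Ce^3+] = 1.2 x 10^-2 × (22/227) = 1.16 × 10^-3 M
[CO3^2-] = 2.3 × 10^-3 × (205/227) = 2.08 x 10^-3 M
Ce2(CO3)3(s) ⇌ 2 Ce^3+(aq) + 3 CO3^2-(aq), so Q = [Ce^3+]^2[CO3^2-]^3
Q = (1.16 x 10^-3)^2(2.08 x 10^-3)^3 = 1.2 × 10^-14
Q > Ksp, so Ce2(CO3)3 will precipitate.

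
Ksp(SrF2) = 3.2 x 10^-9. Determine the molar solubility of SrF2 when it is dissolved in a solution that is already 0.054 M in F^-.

SrF2(s) ⇌ Sr^2+(aq) + 2 F^-(aq)
Ksp = [Sr^2+][F^-]^2
Let s be the molar solubility in this solution. [Sr^2+] = s, [F^-] = 0.054 + 2s ≈ 0.054 (Ksp is small, so little additional dissolves).
Ksp ≈ s × (0.054)^2
s = 1.1 × 10^-6 M
Check: 2s = 2.2 × 10^-6 ≪ 0.054, so the approximation is valid.

s = 1.1 x 10^-6 M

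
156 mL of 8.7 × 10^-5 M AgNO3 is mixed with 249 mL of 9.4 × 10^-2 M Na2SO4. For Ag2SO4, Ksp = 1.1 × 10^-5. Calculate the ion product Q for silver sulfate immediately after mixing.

Total volume = 156 + 249 = 405 mL.
[Ag^+] = 8.7 × 10^-5 × (156/405) = 3.35 x 10^-5 M
[SO4^2-] = 9.4 × 10^-2 × (249/405) = 5.78 × 10^-2 M
Ag2SO4(s) ⇌ 2 Ag^+ + SO4^2-, so Q = [Ag^+]^2[SO4^2-]
Q = (3.35 × 10^-5)^2(5.78 × 10^-2) = 6.5 × 10^-11
Q < Ksp, so no precipitate of Ag2SO4 forms.

6.5e-11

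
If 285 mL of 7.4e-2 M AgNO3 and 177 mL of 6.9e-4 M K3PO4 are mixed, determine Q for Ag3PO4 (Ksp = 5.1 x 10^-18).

Q ≈ 2.5e-8

Total volume = 285 + 177 = 462 mL.
[Ag^+] = 7.4 x 10^-2 × (285/462) = 4.56 × 10^-2 M
[PO4^3-] = 6.9 × 10^-4 × (177/462) = 2.64 x 10^-4 M
Ag3PO4(s) <=> 3 Ag^+(aq) + PO4^3-(aq), so Q = [Ag^+]^3[PO4^3-]
Q = (4.56 x 10^-2)^3(2.64 x 10^-4) = 2.5 x 10^-8
Q > Ksp, so Ag3PO4 will precipitate.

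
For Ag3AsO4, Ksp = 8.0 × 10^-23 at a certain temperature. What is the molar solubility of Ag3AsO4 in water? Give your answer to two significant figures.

1.3 × 10^-6 M

Ag3AsO4(s) ⇌ 3 Ag^+ + AsO4^3-
Ksp = [Ag^+]^3[AsO4^3-]
With molar solubility s: [Ag^+] = 3s, [AsO4^3-] = s.
Ksp = (3s)^3s = 27s^4
s = (8.0 × 10^-23 / 27)^(1/4) = 1.3 × 10^-6 M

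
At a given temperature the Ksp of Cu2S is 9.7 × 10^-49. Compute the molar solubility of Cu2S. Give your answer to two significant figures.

Cu2S(s) <=> 2 Cu^+ + S^2-
Ksp = [Cu^+]^2[S^2-]
With molar solubility s: [Cu^+] = 2s, [S^2-] = s.
So Ksp = (2s)^2 × s = 4s^3
s = (9.7 × 10^-49 / 4)^(1/3) = 6.2 x 10^-17 M

s = 6.2e-17 M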